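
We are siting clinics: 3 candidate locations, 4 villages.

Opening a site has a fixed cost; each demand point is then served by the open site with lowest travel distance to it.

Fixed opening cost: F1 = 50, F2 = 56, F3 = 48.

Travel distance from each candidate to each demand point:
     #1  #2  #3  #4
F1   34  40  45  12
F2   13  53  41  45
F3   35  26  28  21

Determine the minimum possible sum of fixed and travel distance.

158

Open {F3}: assign each demand point to its cheapest open site.
  #1→F3 35, #2→F3 26, #3→F3 28, #4→F3 21
  travel distance 110, fixed 48 → total 158.
Compare {F1}: travel distance 131 + fixed 50 = 181.
Compare {F2, F3}: travel distance 88 + fixed 104 = 192.
Compare {F1, F3}: travel distance 100 + fixed 98 = 198.
All other subsets cost ≥ 181. Minimum total cost: 158.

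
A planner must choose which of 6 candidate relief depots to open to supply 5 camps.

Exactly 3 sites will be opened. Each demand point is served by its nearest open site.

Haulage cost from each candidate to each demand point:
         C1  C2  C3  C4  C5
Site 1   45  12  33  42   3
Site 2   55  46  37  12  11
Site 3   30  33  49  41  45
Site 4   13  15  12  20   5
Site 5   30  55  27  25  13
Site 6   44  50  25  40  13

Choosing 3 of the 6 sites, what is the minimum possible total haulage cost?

Open {Site 1, Site 2, Site 4}.
  C1→Site 4 13, C2→Site 1 12, C3→Site 4 12, C4→Site 2 12, C5→Site 1 3  ⇒ total 52.
Compare {Site 2, Site 3, Site 4}: total 57.
Compare {Site 2, Site 4, Site 5}: total 57.
No size-3 selection does better; minimum is 52.

52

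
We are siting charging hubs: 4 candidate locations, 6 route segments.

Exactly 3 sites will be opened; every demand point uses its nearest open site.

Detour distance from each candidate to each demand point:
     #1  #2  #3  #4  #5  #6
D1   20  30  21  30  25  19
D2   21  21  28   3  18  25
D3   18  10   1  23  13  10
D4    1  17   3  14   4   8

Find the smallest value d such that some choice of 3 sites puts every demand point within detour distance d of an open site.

Open {D2, D3, D4}.
  Farthest demand point is #2 at detour distance 10 (to D3); all others are ≤ 10.
With {D1, D3, D4} the worst case is 14.
With {D1, D2, D4} the worst case is 17.
No size-3 selection achieves below 10.

10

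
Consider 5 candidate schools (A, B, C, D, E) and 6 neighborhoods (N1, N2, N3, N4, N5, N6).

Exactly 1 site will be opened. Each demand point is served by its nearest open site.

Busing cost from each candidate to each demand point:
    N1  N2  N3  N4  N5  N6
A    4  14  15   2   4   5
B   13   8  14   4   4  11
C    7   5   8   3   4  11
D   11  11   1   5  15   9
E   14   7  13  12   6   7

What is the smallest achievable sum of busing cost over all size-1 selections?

38

Open {C}.
  N1→C 7, N2→C 5, N3→C 8, N4→C 3, N5→C 4, N6→C 11  ⇒ total 38.
Compare {A}: total 44.
Compare {D}: total 52.
No size-1 selection does better; minimum is 38.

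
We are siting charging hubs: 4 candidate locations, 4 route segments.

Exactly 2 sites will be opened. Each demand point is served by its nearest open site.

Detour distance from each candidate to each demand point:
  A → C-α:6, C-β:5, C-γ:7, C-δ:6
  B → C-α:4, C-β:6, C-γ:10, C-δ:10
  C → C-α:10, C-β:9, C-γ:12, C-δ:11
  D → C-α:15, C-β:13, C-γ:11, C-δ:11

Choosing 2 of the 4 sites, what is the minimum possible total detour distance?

Open {A, B}.
  C-α→B 4, C-β→A 5, C-γ→A 7, C-δ→A 6  ⇒ total 22.
Compare {A, C}: total 24.
Compare {A, D}: total 24.
No size-2 selection does better; minimum is 22.

22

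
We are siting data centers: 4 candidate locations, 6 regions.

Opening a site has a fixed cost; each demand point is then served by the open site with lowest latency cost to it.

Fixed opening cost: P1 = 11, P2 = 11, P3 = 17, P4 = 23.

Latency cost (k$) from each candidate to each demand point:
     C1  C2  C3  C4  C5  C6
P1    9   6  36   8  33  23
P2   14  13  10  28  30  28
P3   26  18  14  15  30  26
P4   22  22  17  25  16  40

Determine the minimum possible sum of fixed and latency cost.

Open {P1, P2}: assign each demand point to its cheapest open site.
  C1→P1 9, C2→P1 6, C3→P2 10, C4→P1 8, C5→P2 30, C6→P1 23
  latency cost 86, fixed 22 → total 108.
Compare {P1, P4}: latency cost 79 + fixed 34 = 113.
Compare {P1, P2, P4}: latency cost 72 + fixed 45 = 117.
Compare {P1, P3}: latency cost 90 + fixed 28 = 118.
All other subsets cost ≥ 113. Minimum total cost: 108.

108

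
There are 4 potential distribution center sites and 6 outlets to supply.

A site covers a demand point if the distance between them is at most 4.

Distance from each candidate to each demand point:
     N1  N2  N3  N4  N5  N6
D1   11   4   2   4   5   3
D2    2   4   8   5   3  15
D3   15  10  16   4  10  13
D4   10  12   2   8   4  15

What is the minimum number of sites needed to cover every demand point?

2

Coverage sets (demand points within 4 of each site):
  D1: {N2, N3, N4, N6}
  D2: {N1, N2, N5}
  D3: {N4}
  D4: {N3, N5}
No single site covers all 6 demand points.
But {D1, D2} covers everything, so the minimum is 2.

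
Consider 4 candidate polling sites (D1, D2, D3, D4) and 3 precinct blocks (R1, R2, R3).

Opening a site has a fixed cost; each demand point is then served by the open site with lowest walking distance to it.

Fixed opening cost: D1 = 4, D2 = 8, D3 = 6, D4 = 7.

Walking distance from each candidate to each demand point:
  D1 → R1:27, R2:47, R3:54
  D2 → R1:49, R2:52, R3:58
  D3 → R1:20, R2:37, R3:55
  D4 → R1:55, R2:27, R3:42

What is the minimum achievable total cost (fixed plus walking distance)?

102

Open {D3, D4}: assign each demand point to its cheapest open site.
  R1→D3 20, R2→D4 27, R3→D4 42
  walking distance 89, fixed 13 → total 102.
Compare {D1, D3, D4}: walking distance 89 + fixed 17 = 106.
Compare {D1, D4}: walking distance 96 + fixed 11 = 107.
Compare {D2, D3, D4}: walking distance 89 + fixed 21 = 110.
All other subsets cost ≥ 106. Minimum total cost: 102.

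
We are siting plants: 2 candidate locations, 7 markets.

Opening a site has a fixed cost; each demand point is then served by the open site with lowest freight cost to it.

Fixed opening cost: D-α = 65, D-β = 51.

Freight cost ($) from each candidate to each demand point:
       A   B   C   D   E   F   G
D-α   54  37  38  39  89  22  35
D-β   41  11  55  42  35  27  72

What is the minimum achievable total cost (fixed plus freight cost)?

334

Open {D-β}: assign each demand point to its cheapest open site.
  A→D-β 41, B→D-β 11, C→D-β 55, D→D-β 42, E→D-β 35, F→D-β 27, G→D-β 72
  freight cost 283, fixed 51 → total 334.
Compare {D-α, D-β}: freight cost 221 + fixed 116 = 337.
Compare {D-α}: freight cost 314 + fixed 65 = 379.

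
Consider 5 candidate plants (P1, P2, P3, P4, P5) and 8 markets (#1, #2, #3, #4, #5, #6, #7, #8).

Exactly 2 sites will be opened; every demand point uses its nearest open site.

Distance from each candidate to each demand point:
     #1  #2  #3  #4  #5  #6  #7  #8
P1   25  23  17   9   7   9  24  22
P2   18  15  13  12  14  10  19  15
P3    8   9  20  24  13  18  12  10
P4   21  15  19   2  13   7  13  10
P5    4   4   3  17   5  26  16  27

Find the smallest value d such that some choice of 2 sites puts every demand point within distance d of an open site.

Open {P2, P3}.
  Farthest demand point is #3 at distance 13 (to P2); all others are ≤ 13.
With {P4, P5} the worst case is 13.
With {P2, P5} the worst case is 16.
No size-2 selection achieves below 13.

13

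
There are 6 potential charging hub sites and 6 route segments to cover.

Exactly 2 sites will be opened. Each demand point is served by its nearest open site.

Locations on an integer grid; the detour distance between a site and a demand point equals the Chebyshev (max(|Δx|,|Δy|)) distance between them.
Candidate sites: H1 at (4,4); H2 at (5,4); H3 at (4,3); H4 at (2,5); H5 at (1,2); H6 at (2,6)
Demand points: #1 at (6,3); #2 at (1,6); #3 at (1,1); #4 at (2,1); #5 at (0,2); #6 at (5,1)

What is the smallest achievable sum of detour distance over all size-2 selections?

10

Open {H3, H5}.
  #1→H3 2, #2→H3 3, #3→H5 1, #4→H5 1, #5→H5 1, #6→H3 2  ⇒ total 10.
Compare {H1, H5}: total 11.
Compare {H2, H5}: total 11.
No size-2 selection does better; minimum is 10.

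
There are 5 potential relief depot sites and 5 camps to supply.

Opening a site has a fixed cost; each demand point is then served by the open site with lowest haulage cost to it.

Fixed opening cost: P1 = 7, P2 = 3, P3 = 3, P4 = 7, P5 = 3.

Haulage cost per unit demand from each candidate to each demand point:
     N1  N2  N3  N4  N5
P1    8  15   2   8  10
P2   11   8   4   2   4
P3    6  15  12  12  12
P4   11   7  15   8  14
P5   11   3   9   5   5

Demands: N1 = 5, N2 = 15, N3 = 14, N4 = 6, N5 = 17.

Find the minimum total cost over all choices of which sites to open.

199

Open {P1, P2, P3, P5}: assign each demand point to its cheapest open site.
  N1→P3 5×6=30, N2→P5 15×3=45, N3→P1 14×2=28, N4→P2 6×2=12, N5→P2 17×4=68
  haulage cost 183, fixed 16 → total 199.
Compare {P1, P2, P5}: haulage cost 193 + fixed 13 = 206.
Compare {P1, P2, P3, P4, P5}: haulage cost 183 + fixed 23 = 206.
Compare {P1, P2, P4, P5}: haulage cost 193 + fixed 20 = 213.
All other subsets cost ≥ 206. Minimum total cost: 199.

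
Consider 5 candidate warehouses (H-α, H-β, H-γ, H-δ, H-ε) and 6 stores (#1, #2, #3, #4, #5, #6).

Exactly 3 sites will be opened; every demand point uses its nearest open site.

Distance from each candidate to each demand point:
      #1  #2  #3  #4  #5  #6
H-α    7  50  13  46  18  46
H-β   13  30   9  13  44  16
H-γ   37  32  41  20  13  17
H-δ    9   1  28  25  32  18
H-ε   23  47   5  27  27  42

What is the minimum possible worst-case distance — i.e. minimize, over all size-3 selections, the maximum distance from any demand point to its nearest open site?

Open {H-β, H-γ, H-δ}.
  Farthest demand point is #6 at distance 16 (to H-β); all others are ≤ 16.
With {H-α, H-β, H-δ} the worst case is 18.
With {H-α, H-γ, H-δ} the worst case is 20.
No size-3 selection achieves below 16.

16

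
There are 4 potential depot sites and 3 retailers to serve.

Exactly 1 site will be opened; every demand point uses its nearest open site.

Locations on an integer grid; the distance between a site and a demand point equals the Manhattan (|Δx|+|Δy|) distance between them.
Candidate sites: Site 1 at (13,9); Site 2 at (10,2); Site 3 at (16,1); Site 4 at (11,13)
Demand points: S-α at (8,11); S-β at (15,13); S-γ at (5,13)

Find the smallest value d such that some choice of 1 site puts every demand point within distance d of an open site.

Open {Site 4}.
  Farthest demand point is S-γ at distance 6 (to Site 4); all others are ≤ 6.
With {Site 1} the worst case is 12.
With {Site 2} the worst case is 16.
No size-1 selection achieves below 6.

6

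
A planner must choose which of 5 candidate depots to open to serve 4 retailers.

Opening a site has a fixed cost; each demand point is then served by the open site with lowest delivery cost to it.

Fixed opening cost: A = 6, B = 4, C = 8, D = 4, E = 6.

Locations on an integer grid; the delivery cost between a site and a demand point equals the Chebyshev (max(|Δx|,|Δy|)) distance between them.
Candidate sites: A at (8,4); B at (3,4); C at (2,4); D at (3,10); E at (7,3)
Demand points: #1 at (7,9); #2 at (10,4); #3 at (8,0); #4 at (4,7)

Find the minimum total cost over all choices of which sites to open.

Open {A}: assign each demand point to its cheapest open site.
  #1→A 5, #2→A 2, #3→A 4, #4→A 4
  delivery cost 15, fixed 6 → total 21.
Compare {E}: delivery cost 16 + fixed 6 = 22.
Compare {A, D}: delivery cost 13 + fixed 10 = 23.
Compare {D, E}: delivery cost 13 + fixed 10 = 23.
All other subsets cost ≥ 22. Minimum total cost: 21.

21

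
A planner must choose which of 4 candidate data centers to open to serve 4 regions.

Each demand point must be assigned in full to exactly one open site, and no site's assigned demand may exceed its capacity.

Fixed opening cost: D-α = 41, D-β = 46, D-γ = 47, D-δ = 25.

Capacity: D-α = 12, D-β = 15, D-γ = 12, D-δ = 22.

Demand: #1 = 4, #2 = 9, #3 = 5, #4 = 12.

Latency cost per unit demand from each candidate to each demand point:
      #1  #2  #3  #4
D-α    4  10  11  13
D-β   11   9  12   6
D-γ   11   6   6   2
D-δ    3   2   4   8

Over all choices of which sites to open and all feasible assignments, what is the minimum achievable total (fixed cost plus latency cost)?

146

Open {D-γ, D-δ}; cheapest assignment that respects the capacities:
  D-γ (cap 12, load 12): #4 — cost 12×2 = 24
  D-δ (cap 22, load 18): #1, #2, #3 — cost 4×3 + 9×2 + 5×4 = 50
  Shipping 74, fixed 72 → total 146.
  Any other capacity-feasible assignment to {D-γ, D-δ} ships for at least 74.
Compare {D-α, D-γ, D-δ}: its best feasible assignment gives total 187.
Compare {D-β, D-γ, D-δ}: its best feasible assignment gives total 192.
Every other set of open sites that can feasibly serve all demand totals ≥ 187 even under its best assignment. Minimum: 146.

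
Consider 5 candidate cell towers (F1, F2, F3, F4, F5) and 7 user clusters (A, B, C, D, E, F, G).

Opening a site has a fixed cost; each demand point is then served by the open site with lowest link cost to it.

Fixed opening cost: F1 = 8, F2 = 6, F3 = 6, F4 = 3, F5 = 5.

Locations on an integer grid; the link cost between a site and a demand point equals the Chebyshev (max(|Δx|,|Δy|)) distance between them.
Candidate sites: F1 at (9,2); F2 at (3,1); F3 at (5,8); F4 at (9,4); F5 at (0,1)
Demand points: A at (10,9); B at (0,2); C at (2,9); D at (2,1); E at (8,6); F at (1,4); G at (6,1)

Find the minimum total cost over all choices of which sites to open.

31

Open {F4, F5}: assign each demand point to its cheapest open site.
  A→F4 5, B→F5 1, C→F4 7, D→F5 2, E→F4 2, F→F5 3, G→F4 3
  link cost 23, fixed 8 → total 31.
Compare {F2, F3}: link cost 21 + fixed 12 = 33.
Compare {F2, F4}: link cost 24 + fixed 9 = 33.
Compare {F3, F4, F5}: link cost 19 + fixed 14 = 33.
All other subsets cost ≥ 33. Minimum total cost: 31.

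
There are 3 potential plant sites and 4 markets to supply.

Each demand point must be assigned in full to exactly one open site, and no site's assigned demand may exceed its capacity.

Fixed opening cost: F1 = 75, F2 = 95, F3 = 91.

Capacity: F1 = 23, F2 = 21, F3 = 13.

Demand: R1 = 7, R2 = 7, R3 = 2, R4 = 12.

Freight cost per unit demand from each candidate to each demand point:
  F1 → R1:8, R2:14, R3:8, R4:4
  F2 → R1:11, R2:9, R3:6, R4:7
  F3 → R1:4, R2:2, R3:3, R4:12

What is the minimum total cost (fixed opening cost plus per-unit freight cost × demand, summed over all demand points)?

290

Open {F1, F3}; cheapest assignment that respects the capacities:
  F1 (cap 23, load 19): R1, R4 — cost 7×8 + 12×4 = 104
  F3 (cap 13, load 9): R2, R3 — cost 7×2 + 2×3 = 20
  Shipping 124, fixed 166 → total 290.
  Any other capacity-feasible assignment to {F1, F3} ships for at least 124.
Compare {F1, F2}: its best feasible assignment gives total 349.
Compare {F2, F3}: its best feasible assignment gives total 367.
Every other set of open sites that can feasibly serve all demand totals ≥ 349 even under its best assignment. Minimum: 290.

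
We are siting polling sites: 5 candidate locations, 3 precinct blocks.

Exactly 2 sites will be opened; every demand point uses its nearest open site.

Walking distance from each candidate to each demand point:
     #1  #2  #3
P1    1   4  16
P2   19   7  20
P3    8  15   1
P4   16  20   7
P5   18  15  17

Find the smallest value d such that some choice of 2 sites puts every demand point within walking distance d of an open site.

4

Open {P1, P3}.
  Farthest demand point is #2 at walking distance 4 (to P1); all others are ≤ 4.
With {P1, P4} the worst case is 7.
With {P2, P3} the worst case is 8.
No size-2 selection achieves below 4.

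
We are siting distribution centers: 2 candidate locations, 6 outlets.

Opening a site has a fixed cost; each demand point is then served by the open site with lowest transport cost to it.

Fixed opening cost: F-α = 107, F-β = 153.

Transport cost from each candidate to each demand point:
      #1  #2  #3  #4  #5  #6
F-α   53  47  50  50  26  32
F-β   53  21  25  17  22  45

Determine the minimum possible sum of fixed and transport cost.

336

Open {F-β}: assign each demand point to its cheapest open site.
  #1→F-β 53, #2→F-β 21, #3→F-β 25, #4→F-β 17, #5→F-β 22, #6→F-β 45
  transport cost 183, fixed 153 → total 336.
Compare {F-α}: transport cost 258 + fixed 107 = 365.
Compare {F-α, F-β}: transport cost 170 + fixed 260 = 430.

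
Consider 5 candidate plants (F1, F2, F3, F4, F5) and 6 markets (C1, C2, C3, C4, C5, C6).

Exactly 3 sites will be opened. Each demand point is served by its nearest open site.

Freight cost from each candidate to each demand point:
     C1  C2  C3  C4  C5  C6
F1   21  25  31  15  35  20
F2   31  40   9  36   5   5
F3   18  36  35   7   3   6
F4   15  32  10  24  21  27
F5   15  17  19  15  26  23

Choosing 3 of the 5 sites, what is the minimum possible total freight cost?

Open {F2, F3, F5}.
  C1→F5 15, C2→F5 17, C3→F2 9, C4→F3 7, C5→F3 3, C6→F2 5  ⇒ total 56.
Compare {F3, F4, F5}: total 58.
Compare {F1, F2, F5}: total 66.
No size-3 selection does better; minimum is 56.

56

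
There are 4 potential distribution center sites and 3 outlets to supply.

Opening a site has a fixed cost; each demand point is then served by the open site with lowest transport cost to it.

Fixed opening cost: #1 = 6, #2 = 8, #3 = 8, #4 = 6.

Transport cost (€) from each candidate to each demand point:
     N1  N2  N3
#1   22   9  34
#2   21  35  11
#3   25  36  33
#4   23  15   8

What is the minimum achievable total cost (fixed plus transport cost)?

51

Open {#1, #4}: assign each demand point to its cheapest open site.
  N1→#1 22, N2→#1 9, N3→#4 8
  transport cost 39, fixed 12 → total 51.
Compare {#4}: transport cost 46 + fixed 6 = 52.
Compare {#1, #2}: transport cost 41 + fixed 14 = 55.
Compare {#2, #4}: transport cost 44 + fixed 14 = 58.
All other subsets cost ≥ 52. Minimum total cost: 51.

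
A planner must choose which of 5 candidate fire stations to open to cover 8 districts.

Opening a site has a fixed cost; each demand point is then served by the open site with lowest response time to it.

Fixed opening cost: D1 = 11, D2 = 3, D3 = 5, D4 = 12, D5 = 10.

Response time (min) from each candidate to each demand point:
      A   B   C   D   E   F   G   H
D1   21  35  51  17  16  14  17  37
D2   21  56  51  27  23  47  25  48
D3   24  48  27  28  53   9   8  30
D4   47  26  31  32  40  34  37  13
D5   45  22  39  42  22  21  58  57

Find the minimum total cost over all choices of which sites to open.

Open {D1, D3, D4}: assign each demand point to its cheapest open site.
  A→D1 21, B→D4 26, C→D3 27, D→D1 17, E→D1 16, F→D3 9, G→D3 8, H→D4 13
  response time 137, fixed 28 → total 165.
Compare {D1, D2, D3, D4}: response time 137 + fixed 31 = 168.
Compare {D1, D3, D4, D5}: response time 133 + fixed 38 = 171.
Compare {D2, D3, D4}: response time 154 + fixed 20 = 174.
All other subsets cost ≥ 168. Minimum total cost: 165.

165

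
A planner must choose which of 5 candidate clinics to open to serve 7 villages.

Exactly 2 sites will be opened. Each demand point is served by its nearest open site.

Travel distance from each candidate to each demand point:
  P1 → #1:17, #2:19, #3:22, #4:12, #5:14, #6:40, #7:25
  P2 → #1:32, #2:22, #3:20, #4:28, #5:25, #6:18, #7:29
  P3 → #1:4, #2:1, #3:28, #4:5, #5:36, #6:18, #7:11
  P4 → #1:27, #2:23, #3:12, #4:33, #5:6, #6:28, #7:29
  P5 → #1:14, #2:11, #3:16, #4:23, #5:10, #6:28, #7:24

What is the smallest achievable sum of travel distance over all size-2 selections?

57

Open {P3, P4}.
  #1→P3 4, #2→P3 1, #3→P4 12, #4→P3 5, #5→P4 6, #6→P3 18, #7→P3 11  ⇒ total 57.
Compare {P3, P5}: total 65.
Compare {P1, P3}: total 75.
No size-2 selection does better; minimum is 57.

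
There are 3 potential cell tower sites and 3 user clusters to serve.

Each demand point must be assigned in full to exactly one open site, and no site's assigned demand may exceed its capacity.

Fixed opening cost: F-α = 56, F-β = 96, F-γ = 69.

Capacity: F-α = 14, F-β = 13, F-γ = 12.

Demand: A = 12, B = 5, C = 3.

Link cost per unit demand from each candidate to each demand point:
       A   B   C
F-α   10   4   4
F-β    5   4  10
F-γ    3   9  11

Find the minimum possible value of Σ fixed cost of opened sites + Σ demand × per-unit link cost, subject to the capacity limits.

193

Open {F-α, F-γ}; cheapest assignment that respects the capacities:
  F-α (cap 14, load 8): B, C — cost 5×4 + 3×4 = 32
  F-γ (cap 12, load 12): A — cost 12×3 = 36
  Shipping 68, fixed 125 → total 193.
  Any other capacity-feasible assignment to {F-α, F-γ} ships for at least 68.
Compare {F-α, F-β}: its best feasible assignment gives total 244.
Compare {F-β, F-γ}: its best feasible assignment gives total 251.
Every other set of open sites that can feasibly serve all demand totals ≥ 244 even under its best assignment. Minimum: 193.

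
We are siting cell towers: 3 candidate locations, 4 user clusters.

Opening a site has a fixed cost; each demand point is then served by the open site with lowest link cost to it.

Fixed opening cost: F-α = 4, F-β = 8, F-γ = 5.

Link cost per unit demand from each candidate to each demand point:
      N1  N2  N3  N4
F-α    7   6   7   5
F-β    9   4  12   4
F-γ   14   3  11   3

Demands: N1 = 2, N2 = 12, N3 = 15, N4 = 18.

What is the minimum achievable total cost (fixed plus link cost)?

Open {F-α, F-γ}: assign each demand point to its cheapest open site.
  N1→F-α 2×7=14, N2→F-γ 12×3=36, N3→F-α 15×7=105, N4→F-γ 18×3=54
  link cost 209, fixed 9 → total 218.
Compare {F-α, F-β, F-γ}: link cost 209 + fixed 17 = 226.
Compare {F-α, F-β}: link cost 239 + fixed 12 = 251.
Compare {F-α}: link cost 281 + fixed 4 = 285.
All other subsets cost ≥ 226. Minimum total cost: 218.

218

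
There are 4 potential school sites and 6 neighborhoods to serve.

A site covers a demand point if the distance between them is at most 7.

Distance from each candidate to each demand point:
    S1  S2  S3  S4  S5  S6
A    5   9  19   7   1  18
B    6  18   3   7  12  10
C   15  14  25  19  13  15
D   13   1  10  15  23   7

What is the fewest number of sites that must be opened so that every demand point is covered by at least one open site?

3

Coverage sets (demand points within 7 of each site):
  A: {S1, S4, S5}
  B: {S1, S3, S4}
  C: {}
  D: {S2, S6}
No 2 sites suffice: every size-2 union leaves at least one demand point uncovered.
But {A, B, D} covers everything, so the minimum is 3.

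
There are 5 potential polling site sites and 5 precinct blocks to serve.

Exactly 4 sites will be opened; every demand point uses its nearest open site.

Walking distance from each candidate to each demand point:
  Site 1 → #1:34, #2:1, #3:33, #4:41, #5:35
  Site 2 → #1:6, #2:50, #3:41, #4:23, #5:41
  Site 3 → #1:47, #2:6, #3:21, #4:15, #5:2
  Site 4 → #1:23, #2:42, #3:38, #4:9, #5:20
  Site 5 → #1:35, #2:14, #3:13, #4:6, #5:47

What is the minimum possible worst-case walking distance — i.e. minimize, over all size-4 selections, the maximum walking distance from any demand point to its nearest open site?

Open {Site 1, Site 2, Site 3, Site 5}.
  Farthest demand point is #3 at walking distance 13 (to Site 5); all others are ≤ 13.
With {Site 2, Site 3, Site 4, Site 5} the worst case is 13.
With {Site 1, Site 2, Site 4, Site 5} the worst case is 20.
No size-4 selection achieves below 13.

13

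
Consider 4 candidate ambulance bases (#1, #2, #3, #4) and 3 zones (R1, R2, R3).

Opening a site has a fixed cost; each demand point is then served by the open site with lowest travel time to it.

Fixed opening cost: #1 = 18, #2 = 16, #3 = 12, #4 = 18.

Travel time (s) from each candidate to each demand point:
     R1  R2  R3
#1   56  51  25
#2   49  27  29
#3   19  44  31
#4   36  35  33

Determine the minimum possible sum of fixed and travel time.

103

Open {#2, #3}: assign each demand point to its cheapest open site.
  R1→#3 19, R2→#2 27, R3→#2 29
  travel time 75, fixed 28 → total 103.
Compare {#3}: travel time 94 + fixed 12 = 106.
Compare {#3, #4}: travel time 85 + fixed 30 = 115.
Compare {#1, #2, #3}: travel time 71 + fixed 46 = 117.
All other subsets cost ≥ 106. Minimum total cost: 103.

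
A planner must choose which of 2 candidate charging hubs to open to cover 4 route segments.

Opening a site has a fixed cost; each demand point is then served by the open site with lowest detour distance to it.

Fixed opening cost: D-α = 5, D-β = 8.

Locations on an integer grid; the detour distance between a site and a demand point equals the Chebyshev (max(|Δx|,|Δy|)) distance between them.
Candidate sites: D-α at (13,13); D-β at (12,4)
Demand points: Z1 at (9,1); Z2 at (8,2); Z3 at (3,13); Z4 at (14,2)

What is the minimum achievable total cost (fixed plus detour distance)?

Open {D-β}: assign each demand point to its cheapest open site.
  Z1→D-β 3, Z2→D-β 4, Z3→D-β 9, Z4→D-β 2
  detour distance 18, fixed 8 → total 26.
Compare {D-α, D-β}: detour distance 18 + fixed 13 = 31.
Compare {D-α}: detour distance 44 + fixed 5 = 49.

26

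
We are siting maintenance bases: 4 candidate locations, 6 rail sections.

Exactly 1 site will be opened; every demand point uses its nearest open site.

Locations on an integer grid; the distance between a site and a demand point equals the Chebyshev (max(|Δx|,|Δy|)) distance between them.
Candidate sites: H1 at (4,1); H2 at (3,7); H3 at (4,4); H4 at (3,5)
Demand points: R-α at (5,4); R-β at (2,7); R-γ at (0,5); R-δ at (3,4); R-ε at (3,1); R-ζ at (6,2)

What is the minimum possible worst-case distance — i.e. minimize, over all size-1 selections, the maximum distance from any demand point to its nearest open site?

4

Open {H3}.
  Farthest demand point is R-γ at distance 4 (to H3); all others are ≤ 4.
With {H4} the worst case is 4.
With {H1} the worst case is 6.
No size-1 selection achieves below 4.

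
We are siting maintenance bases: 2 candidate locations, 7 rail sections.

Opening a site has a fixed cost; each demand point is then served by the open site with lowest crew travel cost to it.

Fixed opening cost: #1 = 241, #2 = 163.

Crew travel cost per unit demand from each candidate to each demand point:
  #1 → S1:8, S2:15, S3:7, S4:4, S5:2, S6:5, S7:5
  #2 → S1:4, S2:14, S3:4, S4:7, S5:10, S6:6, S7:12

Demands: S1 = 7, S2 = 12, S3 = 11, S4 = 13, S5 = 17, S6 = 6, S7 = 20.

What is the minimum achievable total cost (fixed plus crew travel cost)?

770

Open {#1}: assign each demand point to its cheapest open site.
  S1→#1 7×8=56, S2→#1 12×15=180, S3→#1 11×7=77, S4→#1 13×4=52, S5→#1 17×2=34, S6→#1 6×5=30, S7→#1 20×5=100
  crew travel cost 529, fixed 241 → total 770.
Compare {#1, #2}: crew travel cost 456 + fixed 404 = 860.
Compare {#2}: crew travel cost 777 + fixed 163 = 940.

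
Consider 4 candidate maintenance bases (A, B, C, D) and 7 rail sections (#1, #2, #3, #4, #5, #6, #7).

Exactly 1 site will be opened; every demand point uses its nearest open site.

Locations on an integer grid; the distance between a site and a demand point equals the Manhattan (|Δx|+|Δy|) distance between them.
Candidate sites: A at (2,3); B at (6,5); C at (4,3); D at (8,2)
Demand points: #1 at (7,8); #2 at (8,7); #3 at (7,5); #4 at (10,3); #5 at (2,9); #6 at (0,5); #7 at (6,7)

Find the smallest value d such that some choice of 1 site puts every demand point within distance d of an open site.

8

Open {B}.
  Farthest demand point is #5 at distance 8 (to B); all others are ≤ 8.
With {C} the worst case is 8.
With {A} the worst case is 10.
No size-1 selection achieves below 8.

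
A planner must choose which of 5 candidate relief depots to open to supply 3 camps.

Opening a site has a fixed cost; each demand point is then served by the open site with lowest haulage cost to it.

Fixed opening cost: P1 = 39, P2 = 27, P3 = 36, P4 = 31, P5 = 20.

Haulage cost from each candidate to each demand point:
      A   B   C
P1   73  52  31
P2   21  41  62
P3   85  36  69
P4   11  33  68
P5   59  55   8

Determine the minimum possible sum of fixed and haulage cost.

Open {P4, P5}: assign each demand point to its cheapest open site.
  A→P4 11, B→P4 33, C→P5 8
  haulage cost 52, fixed 51 → total 103.
Compare {P2, P5}: haulage cost 70 + fixed 47 = 117.
Compare {P2, P4, P5}: haulage cost 52 + fixed 78 = 130.
Compare {P3, P4, P5}: haulage cost 52 + fixed 87 = 139.
All other subsets cost ≥ 117. Minimum total cost: 103.

103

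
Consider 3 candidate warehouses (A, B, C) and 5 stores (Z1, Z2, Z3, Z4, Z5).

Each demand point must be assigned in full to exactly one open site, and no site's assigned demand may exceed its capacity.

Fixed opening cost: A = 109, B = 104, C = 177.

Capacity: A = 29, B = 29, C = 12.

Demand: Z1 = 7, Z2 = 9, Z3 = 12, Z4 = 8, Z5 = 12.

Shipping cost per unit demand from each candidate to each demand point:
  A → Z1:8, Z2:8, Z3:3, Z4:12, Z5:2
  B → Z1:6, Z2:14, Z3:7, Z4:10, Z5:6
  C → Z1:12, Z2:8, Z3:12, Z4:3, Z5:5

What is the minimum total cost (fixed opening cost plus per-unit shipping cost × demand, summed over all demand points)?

515

Open {A, B}; cheapest assignment that respects the capacities:
  A (cap 29, load 21): Z2, Z3 — cost 9×8 + 12×3 = 108
  B (cap 29, load 27): Z1, Z4, Z5 — cost 7×6 + 8×10 + 12×6 = 194
  Shipping 302, fixed 213 → total 515.
  Any other capacity-feasible assignment to {A, B} ships for at least 302.
Compare {A, B, C}: its best feasible assignment gives total 636.
Every other set of open sites that can feasibly serve all demand totals ≥ 636 even under its best assignment. Minimum: 515.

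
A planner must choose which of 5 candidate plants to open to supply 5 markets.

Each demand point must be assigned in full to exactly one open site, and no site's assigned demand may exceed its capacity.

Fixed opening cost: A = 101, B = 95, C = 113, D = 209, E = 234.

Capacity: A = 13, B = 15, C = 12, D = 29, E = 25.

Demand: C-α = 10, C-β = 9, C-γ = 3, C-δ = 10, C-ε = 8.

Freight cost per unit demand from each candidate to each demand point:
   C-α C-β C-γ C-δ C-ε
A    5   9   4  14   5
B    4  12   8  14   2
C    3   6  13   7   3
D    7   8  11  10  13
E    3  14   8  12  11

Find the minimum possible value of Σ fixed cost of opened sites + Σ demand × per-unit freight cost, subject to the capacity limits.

Open {B, D}; cheapest assignment that respects the capacities:
  B (cap 15, load 11): C-γ, C-ε — cost 3×8 + 8×2 = 40
  D (cap 29, load 29): C-α, C-β, C-δ — cost 10×7 + 9×8 + 10×10 = 242
  Shipping 282, fixed 304 → total 586.
  Any other capacity-feasible assignment to {B, D} ships for at least 282.
Compare {A, D}: its best feasible assignment gives total 604.
Compare {C, D}: its best feasible assignment gives total 627.
Every other set of open sites that can feasibly serve all demand totals ≥ 604 even under its best assignment. Minimum: 586.

586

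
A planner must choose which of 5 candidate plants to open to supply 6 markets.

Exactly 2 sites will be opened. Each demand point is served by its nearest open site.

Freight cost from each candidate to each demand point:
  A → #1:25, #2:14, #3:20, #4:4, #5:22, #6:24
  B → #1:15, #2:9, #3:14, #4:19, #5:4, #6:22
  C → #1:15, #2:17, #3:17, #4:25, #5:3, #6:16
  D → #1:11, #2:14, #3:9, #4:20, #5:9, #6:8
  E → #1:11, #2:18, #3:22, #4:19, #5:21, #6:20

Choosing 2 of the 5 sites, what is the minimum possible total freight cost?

55

Open {A, D}.
  #1→D 11, #2→A 14, #3→D 9, #4→A 4, #5→D 9, #6→D 8  ⇒ total 55.
Compare {B, D}: total 60.
Compare {C, D}: total 65.
No size-2 selection does better; minimum is 55.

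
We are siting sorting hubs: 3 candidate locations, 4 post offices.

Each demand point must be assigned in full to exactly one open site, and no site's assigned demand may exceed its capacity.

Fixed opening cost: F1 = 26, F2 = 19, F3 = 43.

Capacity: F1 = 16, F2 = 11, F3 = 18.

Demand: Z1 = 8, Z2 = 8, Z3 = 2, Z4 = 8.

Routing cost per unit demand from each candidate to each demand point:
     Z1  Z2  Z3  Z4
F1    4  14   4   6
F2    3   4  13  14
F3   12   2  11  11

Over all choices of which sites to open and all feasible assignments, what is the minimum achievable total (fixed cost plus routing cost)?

183

Open {F1, F2}; cheapest assignment that respects the capacities:
  F1 (cap 16, load 16): Z1, Z4 — cost 8×4 + 8×6 = 80
  F2 (cap 11, load 10): Z2, Z3 — cost 8×4 + 2×13 = 58
  Shipping 138, fixed 45 → total 183.
  Any other capacity-feasible assignment to {F1, F2} ships for at least 138.
Compare {F1, F2, F3}: its best feasible assignment gives total 184.
Compare {F1, F3}: its best feasible assignment gives total 187.
Every other set of open sites that can feasibly serve all demand totals ≥ 184 even under its best assignment. Minimum: 183.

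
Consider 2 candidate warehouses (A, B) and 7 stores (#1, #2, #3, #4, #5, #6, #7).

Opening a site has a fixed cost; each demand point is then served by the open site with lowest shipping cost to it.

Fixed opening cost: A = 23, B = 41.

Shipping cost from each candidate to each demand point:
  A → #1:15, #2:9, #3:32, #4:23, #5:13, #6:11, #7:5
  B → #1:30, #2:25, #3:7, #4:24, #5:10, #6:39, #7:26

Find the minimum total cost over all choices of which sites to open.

Open {A}: assign each demand point to its cheapest open site.
  #1→A 15, #2→A 9, #3→A 32, #4→A 23, #5→A 13, #6→A 11, #7→A 5
  shipping cost 108, fixed 23 → total 131.
Compare {A, B}: shipping cost 80 + fixed 64 = 144.
Compare {B}: shipping cost 161 + fixed 41 = 202.

131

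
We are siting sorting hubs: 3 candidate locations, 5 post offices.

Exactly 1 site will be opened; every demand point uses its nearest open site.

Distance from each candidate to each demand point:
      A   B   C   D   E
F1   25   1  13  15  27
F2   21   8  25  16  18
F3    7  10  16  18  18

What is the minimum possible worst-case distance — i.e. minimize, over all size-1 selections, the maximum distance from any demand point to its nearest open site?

Open {F3}.
  Farthest demand point is D at distance 18 (to F3); all others are ≤ 18.
With {F2} the worst case is 25.
With {F1} the worst case is 27.
No size-1 selection achieves below 18.

18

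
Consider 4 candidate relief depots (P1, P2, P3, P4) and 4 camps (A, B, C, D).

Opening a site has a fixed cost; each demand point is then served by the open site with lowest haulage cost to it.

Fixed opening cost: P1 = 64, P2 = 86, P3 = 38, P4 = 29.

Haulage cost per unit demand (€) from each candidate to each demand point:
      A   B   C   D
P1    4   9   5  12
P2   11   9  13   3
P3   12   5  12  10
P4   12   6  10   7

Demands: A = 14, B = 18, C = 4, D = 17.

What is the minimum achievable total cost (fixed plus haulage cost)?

Open {P1, P4}: assign each demand point to its cheapest open site.
  A→P1 14×4=56, B→P4 18×6=108, C→P1 4×5=20, D→P4 17×7=119
  haulage cost 303, fixed 93 → total 396.
Compare {P1, P2, P3}: haulage cost 217 + fixed 188 = 405.
Compare {P1, P2, P4}: haulage cost 235 + fixed 179 = 414.
Compare {P1, P3, P4}: haulage cost 285 + fixed 131 = 416.
All other subsets cost ≥ 405. Minimum total cost: 396.

396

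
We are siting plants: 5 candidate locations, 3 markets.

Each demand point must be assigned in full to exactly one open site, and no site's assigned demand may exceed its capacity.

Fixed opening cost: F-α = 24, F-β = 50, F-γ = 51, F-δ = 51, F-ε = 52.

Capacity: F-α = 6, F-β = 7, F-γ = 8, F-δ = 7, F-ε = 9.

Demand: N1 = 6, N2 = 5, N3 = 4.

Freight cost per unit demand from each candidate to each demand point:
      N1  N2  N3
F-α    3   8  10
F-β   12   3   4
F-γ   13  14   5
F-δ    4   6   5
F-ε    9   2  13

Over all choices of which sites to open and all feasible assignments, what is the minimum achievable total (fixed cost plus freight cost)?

Open {F-α, F-ε}; cheapest assignment that respects the capacities:
  F-α (cap 6, load 6): N1 — cost 6×3 = 18
  F-ε (cap 9, load 9): N2, N3 — cost 5×2 + 4×13 = 62
  Shipping 80, fixed 76 → total 156.
  Any other capacity-feasible assignment to {F-α, F-ε} ships for at least 80.
Compare {F-α, F-β, F-ε}: its best feasible assignment gives total 170.
Compare {F-α, F-γ, F-ε}: its best feasible assignment gives total 175.
Every other set of open sites that can feasibly serve all demand totals ≥ 170 even under its best assignment. Minimum: 156.

156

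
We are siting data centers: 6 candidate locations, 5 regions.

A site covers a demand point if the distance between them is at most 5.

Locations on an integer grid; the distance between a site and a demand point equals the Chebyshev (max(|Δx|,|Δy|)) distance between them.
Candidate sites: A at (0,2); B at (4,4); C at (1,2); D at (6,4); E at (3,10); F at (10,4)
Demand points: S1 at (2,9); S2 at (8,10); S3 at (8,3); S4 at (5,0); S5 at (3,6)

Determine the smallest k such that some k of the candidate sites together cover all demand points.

2

Coverage sets (demand points within 5 of each site):
  A: {S4, S5}
  B: {S1, S3, S4, S5}
  C: {S4, S5}
  D: {S1, S3, S4, S5}
  E: {S1, S2, S5}
  F: {S3, S4}
No single site covers all 5 demand points.
But {B, E} covers everything, so the minimum is 2.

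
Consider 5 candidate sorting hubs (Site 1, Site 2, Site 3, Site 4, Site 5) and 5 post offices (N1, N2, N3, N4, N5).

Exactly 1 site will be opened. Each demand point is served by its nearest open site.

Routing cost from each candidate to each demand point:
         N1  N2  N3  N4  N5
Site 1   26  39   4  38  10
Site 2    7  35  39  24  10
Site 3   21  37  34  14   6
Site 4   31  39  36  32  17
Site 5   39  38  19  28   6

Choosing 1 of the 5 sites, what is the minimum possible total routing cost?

Open {Site 3}.
  N1→Site 3 21, N2→Site 3 37, N3→Site 3 34, N4→Site 3 14, N5→Site 3 6  ⇒ total 112.
Compare {Site 2}: total 115.
Compare {Site 1}: total 117.
No size-1 selection does better; minimum is 112.

112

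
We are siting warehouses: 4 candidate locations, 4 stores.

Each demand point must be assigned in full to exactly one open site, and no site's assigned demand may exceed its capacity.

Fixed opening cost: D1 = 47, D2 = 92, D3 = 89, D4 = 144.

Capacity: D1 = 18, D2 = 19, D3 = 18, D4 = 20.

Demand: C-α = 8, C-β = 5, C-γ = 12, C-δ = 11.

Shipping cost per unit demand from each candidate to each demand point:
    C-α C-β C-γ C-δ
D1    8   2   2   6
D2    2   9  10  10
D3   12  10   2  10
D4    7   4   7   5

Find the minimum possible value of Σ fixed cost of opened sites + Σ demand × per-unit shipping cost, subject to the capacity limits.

299

Open {D1, D2}; cheapest assignment that respects the capacities:
  D1 (cap 18, load 17): C-β, C-γ — cost 5×2 + 12×2 = 34
  D2 (cap 19, load 19): C-α, C-δ — cost 8×2 + 11×10 = 126
  Shipping 160, fixed 139 → total 299.
  Any other capacity-feasible assignment to {D1, D2} ships for at least 160.
Compare {D1, D4}: its best feasible assignment gives total 336.
Compare {D1, D2, D3}: its best feasible assignment gives total 344.
Every other set of open sites that can feasibly serve all demand totals ≥ 336 even under its best assignment. Minimum: 299.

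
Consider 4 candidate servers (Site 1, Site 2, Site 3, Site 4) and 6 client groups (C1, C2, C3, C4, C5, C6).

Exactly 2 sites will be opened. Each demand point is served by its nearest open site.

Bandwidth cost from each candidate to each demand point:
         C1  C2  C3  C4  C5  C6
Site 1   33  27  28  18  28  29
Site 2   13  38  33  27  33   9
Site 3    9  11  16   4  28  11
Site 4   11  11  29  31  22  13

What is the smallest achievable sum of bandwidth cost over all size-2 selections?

73

Open {Site 3, Site 4}.
  C1→Site 3 9, C2→Site 3 11, C3→Site 3 16, C4→Site 3 4, C5→Site 4 22, C6→Site 3 11  ⇒ total 73.
Compare {Site 2, Site 3}: total 77.
Compare {Site 1, Site 3}: total 79.
No size-2 selection does better; minimum is 73.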